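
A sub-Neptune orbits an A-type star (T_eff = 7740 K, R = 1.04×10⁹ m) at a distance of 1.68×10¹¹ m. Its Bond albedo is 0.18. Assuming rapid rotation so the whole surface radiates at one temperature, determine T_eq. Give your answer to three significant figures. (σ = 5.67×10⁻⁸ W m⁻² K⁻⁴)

L = 4πR_⋆²σT_⋆⁴ = 4π(1.04×10⁹)² × 5.67×10⁻⁸ × (7740)⁴ = 2.77×10²⁷ W.
S = L/(4πd²) = 7800 W m⁻².
Energy balance: absorbed = emitted ⇒ πR²·S(1−A) = 4πR²·σT_eq⁴, so T_eq⁴ = S(1−A)/(4σ).
T_eq = [7800 × 0.82 / (4 × 5.67×10⁻⁸)]^(1/4) = (2.82×10¹⁰)^(1/4) = 410 K.

T_eq ≈ 410 K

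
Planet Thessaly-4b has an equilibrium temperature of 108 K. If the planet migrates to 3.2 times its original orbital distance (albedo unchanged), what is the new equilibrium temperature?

T_eq ≈ 60.4 K

T_eq ∝ L^(1/4) · d^(−1/2).
T′ = 108 / 3.2^(1/2) = 60.4 K.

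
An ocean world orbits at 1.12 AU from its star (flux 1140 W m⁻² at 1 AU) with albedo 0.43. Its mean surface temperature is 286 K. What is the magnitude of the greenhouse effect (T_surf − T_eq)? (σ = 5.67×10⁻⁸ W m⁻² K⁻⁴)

ΔT ≈ 67.4 K

S = 1140/1.12² = 908.8 W m⁻².
T_eq = [S(1−A)/(4σ)]^(1/4) = [908.8×0.57/(4×5.67×10⁻⁸)]^(1/4) = 218.6 K.
ΔT = T_surf − T_eq = 286 − 218.6.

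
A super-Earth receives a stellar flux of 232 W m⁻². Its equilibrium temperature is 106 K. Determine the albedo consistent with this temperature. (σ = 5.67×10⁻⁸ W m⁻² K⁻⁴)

From T_eq⁴ = S(1−A)/(4σ): 1−A = 4σT_eq⁴/S.
1−A = 4 × 5.67×10⁻⁸ × (106)⁴ / 232 = 0.123.

A ≈ 0.88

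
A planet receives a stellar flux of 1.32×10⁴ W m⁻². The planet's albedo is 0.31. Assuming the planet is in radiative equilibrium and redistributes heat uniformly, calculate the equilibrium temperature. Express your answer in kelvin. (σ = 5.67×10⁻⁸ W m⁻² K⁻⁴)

T_eq ≈ 448 K

Energy balance: absorbed = emitted ⇒ πR²·S(1−A) = 4πR²·σT_eq⁴, so T_eq⁴ = S(1−A)/(4σ).
T_eq = [1.32×10⁴ × 0.69 / (4 × 5.67×10⁻⁸)]^(1/4) = (4.02×10¹⁰)^(1/4) = 448 K.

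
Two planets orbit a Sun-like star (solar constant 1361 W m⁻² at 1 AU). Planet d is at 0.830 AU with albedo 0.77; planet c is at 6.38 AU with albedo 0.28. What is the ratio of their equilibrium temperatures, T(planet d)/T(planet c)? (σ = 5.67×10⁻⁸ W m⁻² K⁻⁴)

T_eq = [S₀(1−A)/(4σd²)]^(1/4), so T ∝ (1−A)^(1/4) / √d.
T₁ = [1361×0.23/(4×5.67×10⁻⁸×0.830²)]^(1/4) = 211.57 K.
T₂ = [1361×0.72/(4×5.67×10⁻⁸×6.38²)]^(1/4) = 101.50 K.

T₁/T₂ ≈ 2.084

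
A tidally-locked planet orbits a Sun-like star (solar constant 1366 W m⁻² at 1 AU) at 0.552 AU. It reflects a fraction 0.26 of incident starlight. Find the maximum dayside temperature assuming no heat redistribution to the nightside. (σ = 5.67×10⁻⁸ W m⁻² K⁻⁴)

Flux at 0.552 AU: S = 1366/0.552² = 4480 W m⁻².
With no redistribution each surface element balances locally: S(1−A) = σT⁴.
T = [4480 × 0.74 / 5.67×10⁻⁸]^(1/4) = (5.85×10¹⁰)^(1/4) = 492 K.

T_ss ≈ 492 K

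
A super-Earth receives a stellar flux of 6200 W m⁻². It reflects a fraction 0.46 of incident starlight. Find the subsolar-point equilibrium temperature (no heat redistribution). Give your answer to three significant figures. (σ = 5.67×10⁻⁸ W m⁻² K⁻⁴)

T_ss ≈ 493 K

At the subsolar point the surface absorbs S(1−A) and emits σT⁴ per unit area — no factor of 4, since only the local patch is in balance.
T = [6200 × 0.54 / 5.67×10⁻⁸]^(1/4) = (5.90×10¹⁰)^(1/4) = 493 K.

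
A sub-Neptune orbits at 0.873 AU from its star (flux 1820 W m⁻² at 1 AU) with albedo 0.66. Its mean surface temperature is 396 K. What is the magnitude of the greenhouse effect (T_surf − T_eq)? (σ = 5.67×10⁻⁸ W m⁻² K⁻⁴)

S = 1820/0.873² = 2388 W m⁻².
T_eq = [S(1−A)/(4σ)]^(1/4) = [2388×0.34/(4×5.67×10⁻⁸)]^(1/4) = 244.6 K.
ΔT = T_surf − T_eq = 396 − 244.6.

ΔT ≈ 151.4 K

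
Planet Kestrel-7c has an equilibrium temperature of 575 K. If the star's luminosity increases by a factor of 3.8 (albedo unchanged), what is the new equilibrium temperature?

T_eq ∝ L^(1/4) · d^(−1/2).
T′ = 575 × 3.8^(1/4) = 803 K.

T_eq ≈ 803 K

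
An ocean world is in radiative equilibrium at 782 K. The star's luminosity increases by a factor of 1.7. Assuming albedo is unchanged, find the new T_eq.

T_eq ≈ 893 K

T_eq ∝ L^(1/4) · d^(−1/2).
T′ = 782 × 1.7^(1/4) = 893 K.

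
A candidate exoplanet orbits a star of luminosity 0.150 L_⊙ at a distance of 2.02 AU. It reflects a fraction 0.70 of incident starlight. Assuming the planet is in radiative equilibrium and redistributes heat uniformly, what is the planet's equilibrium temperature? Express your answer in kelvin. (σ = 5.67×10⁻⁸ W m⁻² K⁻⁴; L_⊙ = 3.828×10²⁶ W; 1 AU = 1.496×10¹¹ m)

T_eq ≈ 90.2 K

d = 2.02 AU = 3.02×10¹¹ m.
L = 0.150 × 3.828×10²⁶ = 5.74×10²⁵ W.
Flux: S = L/(4πd²) = 5.74×10²⁵/(4π×(3.02×10¹¹)²) = 50.0 W m⁻².
Energy balance: absorbed = emitted ⇒ πR²·S(1−A) = 4πR²·σT_eq⁴, so T_eq⁴ = S(1−A)/(4σ).
T_eq = [50.0 × 0.30 / (4 × 5.67×10⁻⁸)]^(1/4) = (6.62×10⁷)^(1/4) = 90.2 K.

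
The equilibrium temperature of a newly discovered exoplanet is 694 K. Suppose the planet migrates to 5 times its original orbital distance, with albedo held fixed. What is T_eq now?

T_eq ≈ 310 K

T_eq ∝ L^(1/4) · d^(−1/2).
T′ = 694 / 5^(1/2) = 310 K.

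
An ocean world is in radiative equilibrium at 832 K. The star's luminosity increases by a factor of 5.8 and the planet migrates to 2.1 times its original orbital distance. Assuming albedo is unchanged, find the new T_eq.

T_eq ≈ 891 K

T_eq ∝ L^(1/4) · d^(−1/2).
T′ = 832 × 5.8^(1/4) / 2.1^(1/2) = 891 K.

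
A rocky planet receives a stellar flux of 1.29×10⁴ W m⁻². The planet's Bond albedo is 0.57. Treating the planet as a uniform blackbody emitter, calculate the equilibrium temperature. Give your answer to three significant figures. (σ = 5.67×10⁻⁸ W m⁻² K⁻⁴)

T_eq ≈ 395 K

Energy balance: absorbed = emitted ⇒ πR²·S(1−A) = 4πR²·σT_eq⁴, so T_eq⁴ = S(1−A)/(4σ).
T_eq = [1.29×10⁴ × 0.43 / (4 × 5.67×10⁻⁸)]^(1/4) = (2.45×10¹⁰)^(1/4) = 395 K.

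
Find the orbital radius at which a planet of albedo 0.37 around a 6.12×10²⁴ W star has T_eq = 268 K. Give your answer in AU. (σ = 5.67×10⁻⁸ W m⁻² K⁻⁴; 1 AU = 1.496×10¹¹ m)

d ≈ 0.108 AU

From T_eq⁴ = L(1−A)/(16πσd²): d = √[L(1−A)/(16πσT_eq⁴)].
d = √[6.12×10²⁴ × 0.63 / (16π × 5.67×10⁻⁸ × (268)⁴)] = 1.62×10¹⁰ m = 0.108 AU.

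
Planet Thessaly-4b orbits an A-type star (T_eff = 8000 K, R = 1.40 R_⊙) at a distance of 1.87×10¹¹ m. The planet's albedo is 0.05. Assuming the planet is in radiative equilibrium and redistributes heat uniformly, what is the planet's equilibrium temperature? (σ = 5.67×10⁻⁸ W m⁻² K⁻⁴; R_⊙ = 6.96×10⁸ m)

R_⋆ = 1.40 × 6.96×10⁸ = 9.74×10⁸ m.
L = 4πR_⋆²σT_⋆⁴ = 4π(9.74×10⁸)² × 5.67×10⁻⁸ × (8000)⁴ = 2.77×10²⁷ W.
S = L/(4πd²) = 6310 W m⁻².
Energy balance: absorbed = emitted ⇒ πR²·S(1−A) = 4πR²·σT_eq⁴, so T_eq⁴ = S(1−A)/(4σ).
T_eq = [6310 × 0.95 / (4 × 5.67×10⁻⁸)]^(1/4) = (2.64×10¹⁰)^(1/4) = 403 K.

T_eq ≈ 403 K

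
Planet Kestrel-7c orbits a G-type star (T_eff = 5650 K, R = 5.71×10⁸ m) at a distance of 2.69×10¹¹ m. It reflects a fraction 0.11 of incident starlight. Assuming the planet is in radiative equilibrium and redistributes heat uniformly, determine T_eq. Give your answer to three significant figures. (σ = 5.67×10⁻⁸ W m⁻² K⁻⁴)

T_eq ≈ 179 K

L = 4πR_⋆²σT_⋆⁴ = 4π(5.71×10⁸)² × 5.67×10⁻⁸ × (5650)⁴ = 2.37×10²⁶ W.
S = L/(4πd²) = 260 W m⁻².
Energy balance: absorbed = emitted ⇒ πR²·S(1−A) = 4πR²·σT_eq⁴, so T_eq⁴ = S(1−A)/(4σ).
T_eq = [260 × 0.89 / (4 × 5.67×10⁻⁸)]^(1/4) = (1.02×10⁹)^(1/4) = 179 K.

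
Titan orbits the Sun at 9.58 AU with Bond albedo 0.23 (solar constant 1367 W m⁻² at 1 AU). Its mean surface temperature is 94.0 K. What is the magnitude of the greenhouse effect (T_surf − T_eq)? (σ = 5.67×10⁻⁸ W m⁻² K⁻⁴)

ΔT ≈ 9.7 K

S = 1367/9.58² = 14.89 W m⁻².
T_eq = [S(1−A)/(4σ)]^(1/4) = [14.89×0.77/(4×5.67×10⁻⁸)]^(1/4) = 84.3 K.
ΔT = T_surf − T_eq = 94 − 84.3.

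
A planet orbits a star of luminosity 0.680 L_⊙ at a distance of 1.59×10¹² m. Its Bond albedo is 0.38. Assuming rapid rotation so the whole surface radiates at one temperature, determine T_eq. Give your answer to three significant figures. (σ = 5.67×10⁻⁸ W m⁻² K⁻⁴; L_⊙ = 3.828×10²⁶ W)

T_eq ≈ 68.8 K

L = 0.680 × 3.828×10²⁶ = 2.60×10²⁶ W.
Flux: S = L/(4πd²) = 2.60×10²⁶/(4π×(1.59×10¹²)²) = 8.19 W m⁻².
Energy balance: absorbed = emitted ⇒ πR²·S(1−A) = 4πR²·σT_eq⁴, so T_eq⁴ = S(1−A)/(4σ).
T_eq = [8.19 × 0.62 / (4 × 5.67×10⁻⁸)]^(1/4) = (2.24×10⁷)^(1/4) = 68.8 K.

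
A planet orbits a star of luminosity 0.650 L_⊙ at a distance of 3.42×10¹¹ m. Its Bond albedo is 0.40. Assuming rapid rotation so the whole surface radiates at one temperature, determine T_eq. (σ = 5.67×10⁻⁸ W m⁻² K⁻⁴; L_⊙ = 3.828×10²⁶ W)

T_eq ≈ 145 K

L = 0.650 × 3.828×10²⁶ = 2.49×10²⁶ W.
Flux: S = L/(4πd²) = 2.49×10²⁶/(4π×(3.42×10¹¹)²) = 169 W m⁻².
Energy balance: absorbed = emitted ⇒ πR²·S(1−A) = 4πR²·σT_eq⁴, so T_eq⁴ = S(1−A)/(4σ).
T_eq = [169 × 0.60 / (4 × 5.67×10⁻⁸)]^(1/4) = (4.48×10⁸)^(1/4) = 145 K.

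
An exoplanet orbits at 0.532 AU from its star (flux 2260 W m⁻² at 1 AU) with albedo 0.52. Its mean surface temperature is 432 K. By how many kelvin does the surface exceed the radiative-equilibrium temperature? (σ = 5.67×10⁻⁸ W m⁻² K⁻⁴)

S = 2260/0.532² = 7985 W m⁻².
T_eq = [S(1−A)/(4σ)]^(1/4) = [7985×0.48/(4×5.67×10⁻⁸)]^(1/4) = 360.6 K.
ΔT = T_surf − T_eq = 432 − 360.6.

ΔT ≈ 71.4 K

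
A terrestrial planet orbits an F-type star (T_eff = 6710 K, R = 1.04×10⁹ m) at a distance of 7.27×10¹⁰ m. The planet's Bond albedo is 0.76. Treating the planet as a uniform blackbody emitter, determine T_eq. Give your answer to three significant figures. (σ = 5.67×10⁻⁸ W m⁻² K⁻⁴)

T_eq ≈ 397 K

L = 4πR_⋆²σT_⋆⁴ = 4π(1.04×10⁹)² × 5.67×10⁻⁸ × (6710)⁴ = 1.56×10²⁷ W.
S = L/(4πd²) = 2.35×10⁴ W m⁻².
Energy balance: absorbed = emitted ⇒ πR²·S(1−A) = 4πR²·σT_eq⁴, so T_eq⁴ = S(1−A)/(4σ).
T_eq = [2.35×10⁴ × 0.24 / (4 × 5.67×10⁻⁸)]^(1/4) = (2.49×10¹⁰)^(1/4) = 397 K.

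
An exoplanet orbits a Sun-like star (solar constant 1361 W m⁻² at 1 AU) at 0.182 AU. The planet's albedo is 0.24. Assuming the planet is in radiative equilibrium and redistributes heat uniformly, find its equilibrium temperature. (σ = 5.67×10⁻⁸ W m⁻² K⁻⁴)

T_eq ≈ 609 K

Flux at 0.182 AU: S = 1361/0.182² = 4.11×10⁴ W m⁻².
Energy balance: absorbed = emitted ⇒ πR²·S(1−A) = 4πR²·σT_eq⁴, so T_eq⁴ = S(1−A)/(4σ).
T_eq = [4.11×10⁴ × 0.76 / (4 × 5.67×10⁻⁸)]^(1/4) = (1.38×10¹¹)^(1/4) = 609 K.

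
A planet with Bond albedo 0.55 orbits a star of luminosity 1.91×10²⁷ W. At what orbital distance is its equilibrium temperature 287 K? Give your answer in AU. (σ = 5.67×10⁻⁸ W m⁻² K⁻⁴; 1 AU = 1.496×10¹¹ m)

From T_eq⁴ = L(1−A)/(16πσd²): d = √[L(1−A)/(16πσT_eq⁴)].
d = √[1.91×10²⁷ × 0.45 / (16π × 5.67×10⁻⁸ × (287)⁴)] = 2.11×10¹¹ m = 1.41 AU.

d ≈ 1.41 AU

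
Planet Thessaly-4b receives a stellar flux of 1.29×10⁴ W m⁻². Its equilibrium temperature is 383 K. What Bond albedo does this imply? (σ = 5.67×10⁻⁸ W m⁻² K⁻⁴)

A ≈ 0.62

From T_eq⁴ = S(1−A)/(4σ): 1−A = 4σT_eq⁴/S.
1−A = 4 × 5.67×10⁻⁸ × (383)⁴ / 1.29×10⁴ = 0.378.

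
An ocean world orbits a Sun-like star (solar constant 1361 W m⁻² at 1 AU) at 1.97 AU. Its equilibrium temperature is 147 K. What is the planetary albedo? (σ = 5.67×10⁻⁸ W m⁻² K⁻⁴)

A ≈ 0.70

Flux at 1.97 AU: S = 1361/1.97² = 351 W m⁻².
From T_eq⁴ = S(1−A)/(4σ): 1−A = 4σT_eq⁴/S.
1−A = 4 × 5.67×10⁻⁸ × (147)⁴ / 351 = 0.302.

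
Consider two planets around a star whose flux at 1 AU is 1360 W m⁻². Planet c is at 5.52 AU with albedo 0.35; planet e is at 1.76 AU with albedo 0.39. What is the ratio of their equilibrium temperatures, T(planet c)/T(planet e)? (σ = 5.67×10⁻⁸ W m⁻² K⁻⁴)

T_eq = [S₀(1−A)/(4σd²)]^(1/4), so T ∝ (1−A)^(1/4) / √d.
T₁ = [1360×0.65/(4×5.67×10⁻⁸×5.52²)]^(1/4) = 106.35 K.
T₂ = [1360×0.61/(4×5.67×10⁻⁸×1.76²)]^(1/4) = 185.37 K.

T₁/T₂ ≈ 0.574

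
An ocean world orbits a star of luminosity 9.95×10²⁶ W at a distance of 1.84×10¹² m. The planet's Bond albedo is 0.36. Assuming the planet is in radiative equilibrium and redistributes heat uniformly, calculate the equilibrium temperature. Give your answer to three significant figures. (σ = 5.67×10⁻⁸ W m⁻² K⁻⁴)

Flux: S = L/(4πd²) = 9.95×10²⁶/(4π×(1.84×10¹²)²) = 23.4 W m⁻².
Energy balance: absorbed = emitted ⇒ πR²·S(1−A) = 4πR²·σT_eq⁴, so T_eq⁴ = S(1−A)/(4σ).
T_eq = [23.4 × 0.64 / (4 × 5.67×10⁻⁸)]^(1/4) = (6.60×10⁷)^(1/4) = 90.1 K.

T_eq ≈ 90.1 K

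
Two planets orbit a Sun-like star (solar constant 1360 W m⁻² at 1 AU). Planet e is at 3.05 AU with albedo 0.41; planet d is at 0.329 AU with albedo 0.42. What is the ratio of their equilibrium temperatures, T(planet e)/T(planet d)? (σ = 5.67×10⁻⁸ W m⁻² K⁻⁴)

T_eq = [S₀(1−A)/(4σd²)]^(1/4), so T ∝ (1−A)^(1/4) / √d.
T₁ = [1360×0.59/(4×5.67×10⁻⁸×3.05²)]^(1/4) = 139.65 K.
T₂ = [1360×0.58/(4×5.67×10⁻⁸×0.329²)]^(1/4) = 423.38 K.

T₁/T₂ ≈ 0.330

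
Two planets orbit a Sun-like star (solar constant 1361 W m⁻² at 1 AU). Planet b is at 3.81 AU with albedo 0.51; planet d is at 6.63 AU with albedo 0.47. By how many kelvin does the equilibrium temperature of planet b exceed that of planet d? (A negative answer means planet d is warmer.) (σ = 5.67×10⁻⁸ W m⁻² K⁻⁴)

T_eq = [S₀(1−A)/(4σd²)]^(1/4), so T ∝ (1−A)^(1/4) / √d.
T₁ = [1361×0.49/(4×5.67×10⁻⁸×3.81²)]^(1/4) = 119.30 K.
T₂ = [1361×0.53/(4×5.67×10⁻⁸×6.63²)]^(1/4) = 92.23 K.

ΔT ≈ 27.1 K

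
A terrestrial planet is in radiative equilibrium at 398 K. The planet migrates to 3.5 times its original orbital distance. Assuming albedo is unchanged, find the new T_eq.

T_eq ∝ L^(1/4) · d^(−1/2).
T′ = 398 / 3.5^(1/2) = 213 K.

T_eq ≈ 213 K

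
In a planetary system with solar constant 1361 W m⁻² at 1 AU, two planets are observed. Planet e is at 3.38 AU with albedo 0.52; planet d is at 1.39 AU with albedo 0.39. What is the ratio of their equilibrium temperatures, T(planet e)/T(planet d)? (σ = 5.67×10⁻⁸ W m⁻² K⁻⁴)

T₁/T₂ ≈ 0.604

T_eq = [S₀(1−A)/(4σd²)]^(1/4), so T ∝ (1−A)^(1/4) / √d.
T₁ = [1361×0.48/(4×5.67×10⁻⁸×3.38²)]^(1/4) = 126.01 K.
T₂ = [1361×0.61/(4×5.67×10⁻⁸×1.39²)]^(1/4) = 208.63 K.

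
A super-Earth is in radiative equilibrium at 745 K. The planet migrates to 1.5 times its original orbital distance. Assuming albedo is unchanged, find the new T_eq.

T_eq ≈ 608 K

T_eq ∝ L^(1/4) · d^(−1/2).
T′ = 745 / 1.5^(1/2) = 608 K.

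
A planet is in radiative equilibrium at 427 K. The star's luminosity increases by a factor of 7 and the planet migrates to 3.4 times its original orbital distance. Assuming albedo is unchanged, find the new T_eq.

T_eq ≈ 377 K

T_eq ∝ L^(1/4) · d^(−1/2).
T′ = 427 × 7^(1/4) / 3.4^(1/2) = 377 K.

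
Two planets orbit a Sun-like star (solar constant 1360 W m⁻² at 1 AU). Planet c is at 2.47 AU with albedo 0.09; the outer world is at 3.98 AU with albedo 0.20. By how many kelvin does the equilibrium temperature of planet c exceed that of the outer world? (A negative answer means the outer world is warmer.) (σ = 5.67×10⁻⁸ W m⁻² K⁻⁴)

T_eq = [S₀(1−A)/(4σd²)]^(1/4), so T ∝ (1−A)^(1/4) / √d.
T₁ = [1360×0.91/(4×5.67×10⁻⁸×2.47²)]^(1/4) = 172.94 K.
T₂ = [1360×0.80/(4×5.67×10⁻⁸×3.98²)]^(1/4) = 131.92 K.

ΔT ≈ 41.0 K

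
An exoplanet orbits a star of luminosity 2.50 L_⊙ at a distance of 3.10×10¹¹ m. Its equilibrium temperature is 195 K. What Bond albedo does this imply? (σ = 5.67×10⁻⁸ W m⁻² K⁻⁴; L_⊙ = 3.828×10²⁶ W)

A ≈ 0.59

L = 2.50 × 3.828×10²⁶ = 9.57×10²⁶ W.
Flux: S = L/(4πd²) = 9.57×10²⁶/(4π×(3.10×10¹¹)²) = 792 W m⁻².
From T_eq⁴ = S(1−A)/(4σ): 1−A = 4σT_eq⁴/S.
1−A = 4 × 5.67×10⁻⁸ × (195)⁴ / 792 = 0.414.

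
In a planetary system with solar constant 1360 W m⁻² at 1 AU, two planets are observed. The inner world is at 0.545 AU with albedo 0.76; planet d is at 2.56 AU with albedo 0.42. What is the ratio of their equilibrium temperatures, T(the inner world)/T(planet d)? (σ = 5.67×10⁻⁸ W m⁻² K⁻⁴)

T_eq = [S₀(1−A)/(4σd²)]^(1/4), so T ∝ (1−A)^(1/4) / √d.
T₁ = [1360×0.24/(4×5.67×10⁻⁸×0.545²)]^(1/4) = 263.83 K.
T₂ = [1360×0.58/(4×5.67×10⁻⁸×2.56²)]^(1/4) = 151.78 K.

T₁/T₂ ≈ 1.738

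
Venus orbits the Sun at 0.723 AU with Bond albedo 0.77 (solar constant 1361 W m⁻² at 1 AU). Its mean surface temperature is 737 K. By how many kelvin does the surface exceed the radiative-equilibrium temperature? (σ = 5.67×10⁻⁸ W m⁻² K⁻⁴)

S = 1361/0.723² = 2604 W m⁻².
T_eq = [S(1−A)/(4σ)]^(1/4) = [2604×0.23/(4×5.67×10⁻⁸)]^(1/4) = 226.7 K.
ΔT = T_surf − T_eq = 737 − 226.7.

ΔT ≈ 510.3 K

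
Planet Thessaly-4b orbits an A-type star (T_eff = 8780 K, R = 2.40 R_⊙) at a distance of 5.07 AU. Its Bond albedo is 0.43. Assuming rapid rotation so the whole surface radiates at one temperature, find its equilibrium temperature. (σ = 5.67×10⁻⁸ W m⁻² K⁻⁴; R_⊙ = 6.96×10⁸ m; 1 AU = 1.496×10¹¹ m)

T_eq ≈ 253 K

R_⋆ = 2.40 × 6.96×10⁸ = 1.67×10⁹ m.
d = 5.07 AU = 7.58×10¹¹ m.
L = 4πR_⋆²σT_⋆⁴ = 4π(1.67×10⁹)² × 5.67×10⁻⁸ × (8780)⁴ = 1.18×10²⁸ W.
S = L/(4πd²) = 1630 W m⁻².
Energy balance: absorbed = emitted ⇒ πR²·S(1−A) = 4πR²·σT_eq⁴, so T_eq⁴ = S(1−A)/(4σ).
T_eq = [1630 × 0.57 / (4 × 5.67×10⁻⁸)]^(1/4) = (4.11×10⁹)^(1/4) = 253 K.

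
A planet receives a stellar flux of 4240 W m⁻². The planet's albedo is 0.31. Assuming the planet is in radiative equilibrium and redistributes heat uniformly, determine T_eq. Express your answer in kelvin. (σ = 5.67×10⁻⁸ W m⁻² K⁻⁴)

Energy balance: absorbed = emitted ⇒ πR²·S(1−A) = 4πR²·σT_eq⁴, so T_eq⁴ = S(1−A)/(4σ).
T_eq = [4240 × 0.69 / (4 × 5.67×10⁻⁸)]^(1/4) = (1.29×10¹⁰)^(1/4) = 337 K.

T_eq ≈ 337 K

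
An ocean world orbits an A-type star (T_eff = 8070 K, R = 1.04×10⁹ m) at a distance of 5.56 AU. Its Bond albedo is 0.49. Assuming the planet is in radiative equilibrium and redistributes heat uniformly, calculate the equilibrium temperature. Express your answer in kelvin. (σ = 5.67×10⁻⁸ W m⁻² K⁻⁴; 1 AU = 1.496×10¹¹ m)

T_eq ≈ 171 K

d = 5.56 AU = 8.32×10¹¹ m.
L = 4πR_⋆²σT_⋆⁴ = 4π(1.04×10⁹)² × 5.67×10⁻⁸ × (8070)⁴ = 3.27×10²⁷ W.
S = L/(4πd²) = 376 W m⁻².
Energy balance: absorbed = emitted ⇒ πR²·S(1−A) = 4πR²·σT_eq⁴, so T_eq⁴ = S(1−A)/(4σ).
T_eq = [376 × 0.51 / (4 × 5.67×10⁻⁸)]^(1/4) = (8.45×10⁸)^(1/4) = 171 K.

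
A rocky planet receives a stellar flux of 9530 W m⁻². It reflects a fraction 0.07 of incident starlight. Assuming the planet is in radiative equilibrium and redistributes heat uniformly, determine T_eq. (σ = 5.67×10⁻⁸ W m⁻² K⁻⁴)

T_eq ≈ 445 K

Energy balance: absorbed = emitted ⇒ πR²·S(1−A) = 4πR²·σT_eq⁴, so T_eq⁴ = S(1−A)/(4σ).
T_eq = [9530 × 0.93 / (4 × 5.67×10⁻⁸)]^(1/4) = (3.91×10¹⁰)^(1/4) = 445 K.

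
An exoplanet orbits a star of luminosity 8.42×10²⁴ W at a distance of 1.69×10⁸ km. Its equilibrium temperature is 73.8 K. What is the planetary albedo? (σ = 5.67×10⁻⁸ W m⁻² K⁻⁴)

A ≈ 0.71

d = 1.69×10⁸ km = 1.69×10¹¹ m.
Flux: S = L/(4πd²) = 8.42×10²⁴/(4π×(1.69×10¹¹)²) = 23.5 W m⁻².
From T_eq⁴ = S(1−A)/(4σ): 1−A = 4σT_eq⁴/S.
1−A = 4 × 5.67×10⁻⁸ × (73.8)⁴ / 23.5 = 0.287.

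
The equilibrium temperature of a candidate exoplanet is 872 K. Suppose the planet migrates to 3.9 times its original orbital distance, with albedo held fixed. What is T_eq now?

T_eq ≈ 442 K

T_eq ∝ L^(1/4) · d^(−1/2).
T′ = 872 / 3.9^(1/2) = 442 K.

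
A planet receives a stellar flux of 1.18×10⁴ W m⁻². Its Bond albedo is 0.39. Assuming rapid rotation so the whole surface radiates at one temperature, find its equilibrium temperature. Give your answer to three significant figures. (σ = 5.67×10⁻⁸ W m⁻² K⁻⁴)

T_eq ≈ 422 K

Energy balance: absorbed = emitted ⇒ πR²·S(1−A) = 4πR²·σT_eq⁴, so T_eq⁴ = S(1−A)/(4σ).
T_eq = [1.18×10⁴ × 0.61 / (4 × 5.67×10⁻⁸)]^(1/4) = (3.17×10¹⁰)^(1/4) = 422 K.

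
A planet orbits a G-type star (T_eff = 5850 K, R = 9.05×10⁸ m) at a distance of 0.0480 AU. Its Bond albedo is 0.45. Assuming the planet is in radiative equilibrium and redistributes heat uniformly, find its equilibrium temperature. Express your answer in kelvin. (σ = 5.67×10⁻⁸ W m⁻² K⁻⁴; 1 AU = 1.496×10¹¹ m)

T_eq ≈ 1260 K

d = 0.0480 AU = 7.18×10⁹ m.
L = 4πR_⋆²σT_⋆⁴ = 4π(9.05×10⁸)² × 5.67×10⁻⁸ × (5850)⁴ = 6.83×10²⁶ W.
S = L/(4πd²) = 1.05×10⁶ W m⁻².
Energy balance: absorbed = emitted ⇒ πR²·S(1−A) = 4πR²·σT_eq⁴, so T_eq⁴ = S(1−A)/(4σ).
T_eq = [1.05×10⁶ × 0.55 / (4 × 5.67×10⁻⁸)]^(1/4) = (2.56×10¹²)^(1/4) = 1260 K.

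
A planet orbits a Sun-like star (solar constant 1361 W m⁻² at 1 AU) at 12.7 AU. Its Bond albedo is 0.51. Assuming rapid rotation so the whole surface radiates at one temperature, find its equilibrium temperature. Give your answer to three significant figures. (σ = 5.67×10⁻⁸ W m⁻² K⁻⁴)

Flux at 12.7 AU: S = 1361/12.7² = 8.44 W m⁻².
Energy balance: absorbed = emitted ⇒ πR²·S(1−A) = 4πR²·σT_eq⁴, so T_eq⁴ = S(1−A)/(4σ).
T_eq = [8.44 × 0.49 / (4 × 5.67×10⁻⁸)]^(1/4) = (1.82×10⁷)^(1/4) = 65.3 K.

T_eq ≈ 65.3 K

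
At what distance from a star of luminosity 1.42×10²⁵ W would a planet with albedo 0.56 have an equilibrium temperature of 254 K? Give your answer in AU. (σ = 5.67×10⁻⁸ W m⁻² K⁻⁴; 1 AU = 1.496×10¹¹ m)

d ≈ 0.153 AU

From T_eq⁴ = L(1−A)/(16πσd²): d = √[L(1−A)/(16πσT_eq⁴)].
d = √[1.42×10²⁵ × 0.44 / (16π × 5.67×10⁻⁸ × (254)⁴)] = 2.29×10¹⁰ m = 0.153 AU.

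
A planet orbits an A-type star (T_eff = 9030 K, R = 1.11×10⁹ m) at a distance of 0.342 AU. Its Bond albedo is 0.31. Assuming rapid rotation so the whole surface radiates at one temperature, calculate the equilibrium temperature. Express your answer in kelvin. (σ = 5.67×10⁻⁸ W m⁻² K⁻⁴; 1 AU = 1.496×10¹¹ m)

d = 0.342 AU = 5.12×10¹⁰ m.
L = 4πR_⋆²σT_⋆⁴ = 4π(1.11×10⁹)² × 5.67×10⁻⁸ × (9030)⁴ = 5.84×10²⁷ W.
S = L/(4πd²) = 1.77×10⁵ W m⁻².
Energy balance: absorbed = emitted ⇒ πR²·S(1−A) = 4πR²·σT_eq⁴, so T_eq⁴ = S(1−A)/(4σ).
T_eq = [1.77×10⁵ × 0.69 / (4 × 5.67×10⁻⁸)]^(1/4) = (5.40×10¹¹)^(1/4) = 857 K.

T_eq ≈ 857 K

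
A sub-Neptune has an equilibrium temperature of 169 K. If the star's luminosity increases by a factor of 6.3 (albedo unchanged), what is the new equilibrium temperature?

T_eq ∝ L^(1/4) · d^(−1/2).
T′ = 169 × 6.3^(1/4) = 268 K.

T_eq ≈ 268 K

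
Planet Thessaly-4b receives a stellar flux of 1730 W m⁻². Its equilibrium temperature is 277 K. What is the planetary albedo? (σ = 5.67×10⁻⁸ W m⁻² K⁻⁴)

A ≈ 0.23

From T_eq⁴ = S(1−A)/(4σ): 1−A = 4σT_eq⁴/S.
1−A = 4 × 5.67×10⁻⁸ × (277)⁴ / 1730 = 0.772.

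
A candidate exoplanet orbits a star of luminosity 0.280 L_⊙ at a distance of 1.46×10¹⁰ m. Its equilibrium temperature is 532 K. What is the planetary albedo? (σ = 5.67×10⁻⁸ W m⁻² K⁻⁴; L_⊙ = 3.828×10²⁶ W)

L = 0.280 × 3.828×10²⁶ = 1.07×10²⁶ W.
Flux: S = L/(4πd²) = 1.07×10²⁶/(4π×(1.46×10¹⁰)²) = 4.00×10⁴ W m⁻².
From T_eq⁴ = S(1−A)/(4σ): 1−A = 4σT_eq⁴/S.
1−A = 4 × 5.67×10⁻⁸ × (532)⁴ / 4.00×10⁴ = 0.454.

A ≈ 0.55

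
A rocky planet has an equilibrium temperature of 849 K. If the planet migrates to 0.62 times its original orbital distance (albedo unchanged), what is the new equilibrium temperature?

T_eq ∝ L^(1/4) · d^(−1/2).
T′ = 849 / 0.62^(1/2) = 1080 K.

T_eq ≈ 1080 K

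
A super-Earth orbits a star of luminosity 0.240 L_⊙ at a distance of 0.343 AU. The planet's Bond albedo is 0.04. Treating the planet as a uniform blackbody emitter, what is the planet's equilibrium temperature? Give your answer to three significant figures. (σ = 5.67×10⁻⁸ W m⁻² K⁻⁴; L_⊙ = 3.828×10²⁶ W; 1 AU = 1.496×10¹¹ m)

d = 0.343 AU = 5.13×10¹⁰ m.
L = 0.240 × 3.828×10²⁶ = 9.19×10²⁵ W.
Flux: S = L/(4πd²) = 9.19×10²⁵/(4π×(5.13×10¹⁰)²) = 2780 W m⁻².
Energy balance: absorbed = emitted ⇒ πR²·S(1−A) = 4πR²·σT_eq⁴, so T_eq⁴ = S(1−A)/(4σ).
T_eq = [2780 × 0.96 / (4 × 5.67×10⁻⁸)]^(1/4) = (1.18×10¹⁰)^(1/4) = 329 K.

T_eq ≈ 329 K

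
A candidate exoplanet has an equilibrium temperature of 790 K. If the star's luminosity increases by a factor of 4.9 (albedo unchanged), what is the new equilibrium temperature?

T_eq ≈ 1180 K

T_eq ∝ L^(1/4) · d^(−1/2).
T′ = 790 × 4.9^(1/4) = 1180 K.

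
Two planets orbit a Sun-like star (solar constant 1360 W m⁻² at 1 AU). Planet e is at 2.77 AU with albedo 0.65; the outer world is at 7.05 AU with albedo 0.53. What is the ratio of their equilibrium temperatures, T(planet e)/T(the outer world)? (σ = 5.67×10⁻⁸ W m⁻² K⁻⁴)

T_eq = [S₀(1−A)/(4σd²)]^(1/4), so T ∝ (1−A)^(1/4) / √d.
T₁ = [1360×0.35/(4×5.67×10⁻⁸×2.77²)]^(1/4) = 128.60 K.
T₂ = [1360×0.47/(4×5.67×10⁻⁸×7.05²)]^(1/4) = 86.78 K.

T₁/T₂ ≈ 1.482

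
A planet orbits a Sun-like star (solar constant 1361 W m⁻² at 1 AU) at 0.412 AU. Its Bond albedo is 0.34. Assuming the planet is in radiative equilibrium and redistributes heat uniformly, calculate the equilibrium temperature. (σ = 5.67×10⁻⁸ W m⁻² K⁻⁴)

Flux at 0.412 AU: S = 1361/0.412² = 8020 W m⁻².
Energy balance: absorbed = emitted ⇒ πR²·S(1−A) = 4πR²·σT_eq⁴, so T_eq⁴ = S(1−A)/(4σ).
T_eq = [8020 × 0.66 / (4 × 5.67×10⁻⁸)]^(1/4) = (2.33×10¹⁰)^(1/4) = 391 K.

T_eq ≈ 391 K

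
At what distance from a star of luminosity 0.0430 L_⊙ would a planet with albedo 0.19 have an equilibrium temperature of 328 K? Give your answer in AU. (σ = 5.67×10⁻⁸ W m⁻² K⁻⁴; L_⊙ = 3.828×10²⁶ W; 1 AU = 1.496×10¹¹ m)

L = 0.0430 × 3.828×10²⁶ = 1.65×10²⁵ W.
From T_eq⁴ = L(1−A)/(16πσd²): d = √[L(1−A)/(16πσT_eq⁴)].
d = √[1.65×10²⁵ × 0.81 / (16π × 5.67×10⁻⁸ × (328)⁴)] = 2.01×10¹⁰ m = 0.134 AU.

d ≈ 0.134 AU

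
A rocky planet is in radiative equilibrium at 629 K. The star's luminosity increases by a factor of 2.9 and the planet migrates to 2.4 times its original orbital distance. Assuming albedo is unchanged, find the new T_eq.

T_eq ≈ 530 K

T_eq ∝ L^(1/4) · d^(−1/2).
T′ = 629 × 2.9^(1/4) / 2.4^(1/2) = 530 K.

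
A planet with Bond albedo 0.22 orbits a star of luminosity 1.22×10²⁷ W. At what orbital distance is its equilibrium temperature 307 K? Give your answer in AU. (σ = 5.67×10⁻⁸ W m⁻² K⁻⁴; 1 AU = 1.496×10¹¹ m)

From T_eq⁴ = L(1−A)/(16πσd²): d = √[L(1−A)/(16πσT_eq⁴)].
d = √[1.22×10²⁷ × 0.78 / (16π × 5.67×10⁻⁸ × (307)⁴)] = 1.94×10¹¹ m = 1.30 AU.

d ≈ 1.30 AU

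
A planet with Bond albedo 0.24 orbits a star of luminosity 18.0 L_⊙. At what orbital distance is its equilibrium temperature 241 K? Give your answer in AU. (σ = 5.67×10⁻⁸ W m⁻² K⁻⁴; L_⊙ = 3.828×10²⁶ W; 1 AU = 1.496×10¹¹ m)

L = 18.0 × 3.828×10²⁶ = 6.89×10²⁷ W.
From T_eq⁴ = L(1−A)/(16πσd²): d = √[L(1−A)/(16πσT_eq⁴)].
d = √[6.89×10²⁷ × 0.76 / (16π × 5.67×10⁻⁸ × (241)⁴)] = 7.38×10¹¹ m = 4.93 AU.

d ≈ 4.93 AU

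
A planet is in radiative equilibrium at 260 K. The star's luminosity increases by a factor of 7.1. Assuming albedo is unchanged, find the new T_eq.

T_eq ∝ L^(1/4) · d^(−1/2).
T′ = 260 × 7.1^(1/4) = 424 K.

T_eq ≈ 424 K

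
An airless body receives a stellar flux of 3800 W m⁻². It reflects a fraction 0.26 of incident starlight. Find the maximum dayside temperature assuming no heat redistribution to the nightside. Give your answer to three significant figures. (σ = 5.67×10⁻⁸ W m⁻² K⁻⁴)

T_ss ≈ 472 K

With no redistribution each surface element balances locally: S(1−A) = σT⁴.
T = [3800 × 0.74 / 5.67×10⁻⁸]^(1/4) = (4.96×10¹⁰)^(1/4) = 472 K.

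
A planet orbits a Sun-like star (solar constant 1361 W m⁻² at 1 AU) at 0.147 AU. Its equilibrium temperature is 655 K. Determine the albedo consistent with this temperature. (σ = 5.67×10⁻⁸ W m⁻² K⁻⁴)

Flux at 0.147 AU: S = 1361/0.147² = 6.30×10⁴ W m⁻².
From T_eq⁴ = S(1−A)/(4σ): 1−A = 4σT_eq⁴/S.
1−A = 4 × 5.67×10⁻⁸ × (655)⁴ / 6.30×10⁴ = 0.663.

A ≈ 0.34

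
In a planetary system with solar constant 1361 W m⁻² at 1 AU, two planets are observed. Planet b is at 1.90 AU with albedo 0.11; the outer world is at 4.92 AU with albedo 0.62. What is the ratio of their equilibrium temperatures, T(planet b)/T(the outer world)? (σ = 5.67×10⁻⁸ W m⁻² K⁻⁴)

T₁/T₂ ≈ 1.991

T_eq = [S₀(1−A)/(4σd²)]^(1/4), so T ∝ (1−A)^(1/4) / √d.
T₁ = [1361×0.89/(4×5.67×10⁻⁸×1.90²)]^(1/4) = 196.12 K.
T₂ = [1361×0.38/(4×5.67×10⁻⁸×4.92²)]^(1/4) = 98.52 K.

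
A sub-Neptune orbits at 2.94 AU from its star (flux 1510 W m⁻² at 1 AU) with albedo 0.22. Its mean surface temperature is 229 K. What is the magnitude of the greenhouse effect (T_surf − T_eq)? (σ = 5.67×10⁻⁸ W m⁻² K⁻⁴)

S = 1510/2.94² = 174.7 W m⁻².
T_eq = [S(1−A)/(4σ)]^(1/4) = [174.7×0.78/(4×5.67×10⁻⁸)]^(1/4) = 156.6 K.
ΔT = T_surf − T_eq = 229 − 156.6.

ΔT ≈ 72.4 K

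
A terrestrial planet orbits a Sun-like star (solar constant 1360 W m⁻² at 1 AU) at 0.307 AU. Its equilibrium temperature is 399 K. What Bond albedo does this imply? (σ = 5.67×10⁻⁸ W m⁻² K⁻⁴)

A ≈ 0.60

Flux at 0.307 AU: S = 1360/0.307² = 1.44×10⁴ W m⁻².
From T_eq⁴ = S(1−A)/(4σ): 1−A = 4σT_eq⁴/S.
1−A = 4 × 5.67×10⁻⁸ × (399)⁴ / 1.44×10⁴ = 0.398.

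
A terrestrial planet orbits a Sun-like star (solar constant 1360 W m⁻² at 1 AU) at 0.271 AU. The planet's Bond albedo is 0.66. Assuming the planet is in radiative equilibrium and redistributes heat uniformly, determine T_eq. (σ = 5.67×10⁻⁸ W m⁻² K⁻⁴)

Flux at 0.271 AU: S = 1360/0.271² = 1.85×10⁴ W m⁻².
Energy balance: absorbed = emitted ⇒ πR²·S(1−A) = 4πR²·σT_eq⁴, so T_eq⁴ = S(1−A)/(4σ).
T_eq = [1.85×10⁴ × 0.34 / (4 × 5.67×10⁻⁸)]^(1/4) = (2.78×10¹⁰)^(1/4) = 408 K.

T_eq ≈ 408 K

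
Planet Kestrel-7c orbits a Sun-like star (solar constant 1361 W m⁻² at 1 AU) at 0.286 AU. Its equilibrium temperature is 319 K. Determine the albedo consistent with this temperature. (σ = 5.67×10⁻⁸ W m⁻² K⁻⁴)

Flux at 0.286 AU: S = 1361/0.286² = 1.66×10⁴ W m⁻².
From T_eq⁴ = S(1−A)/(4σ): 1−A = 4σT_eq⁴/S.
1−A = 4 × 5.67×10⁻⁸ × (319)⁴ / 1.66×10⁴ = 0.141.

A ≈ 0.86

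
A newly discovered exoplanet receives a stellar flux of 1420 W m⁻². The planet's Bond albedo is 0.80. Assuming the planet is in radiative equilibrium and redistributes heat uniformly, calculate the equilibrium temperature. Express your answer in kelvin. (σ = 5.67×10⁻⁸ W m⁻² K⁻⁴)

T_eq ≈ 188 K

Energy balance: absorbed = emitted ⇒ πR²·S(1−A) = 4πR²·σT_eq⁴, so T_eq⁴ = S(1−A)/(4σ).
T_eq = [1420 × 0.20 / (4 × 5.67×10⁻⁸)]^(1/4) = (1.25×10⁹)^(1/4) = 188 K.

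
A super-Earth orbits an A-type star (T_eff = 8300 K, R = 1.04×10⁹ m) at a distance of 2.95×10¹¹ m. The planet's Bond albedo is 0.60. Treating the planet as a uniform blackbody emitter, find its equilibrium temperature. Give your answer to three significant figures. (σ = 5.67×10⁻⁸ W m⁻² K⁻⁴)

L = 4πR_⋆²σT_⋆⁴ = 4π(1.04×10⁹)² × 5.67×10⁻⁸ × (8300)⁴ = 3.66×10²⁷ W.
S = L/(4πd²) = 3340 W m⁻².
Energy balance: absorbed = emitted ⇒ πR²·S(1−A) = 4πR²·σT_eq⁴, so T_eq⁴ = S(1−A)/(4σ).
T_eq = [3340 × 0.40 / (4 × 5.67×10⁻⁸)]^(1/4) = (5.90×10⁹)^(1/4) = 277 K.

T_eq ≈ 277 K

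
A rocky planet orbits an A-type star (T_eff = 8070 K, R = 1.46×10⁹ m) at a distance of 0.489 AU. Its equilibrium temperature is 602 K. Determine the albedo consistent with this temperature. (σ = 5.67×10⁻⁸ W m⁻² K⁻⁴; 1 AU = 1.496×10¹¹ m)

d = 0.489 AU = 7.32×10¹⁰ m.
L = 4πR_⋆²σT_⋆⁴ = 4π(1.46×10⁹)² × 5.67×10⁻⁸ × (8070)⁴ = 6.44×10²⁷ W.
S = L/(4πd²) = 9.58×10⁴ W m⁻².
From T_eq⁴ = S(1−A)/(4σ): 1−A = 4σT_eq⁴/S.
1−A = 4 × 5.67×10⁻⁸ × (602)⁴ / 9.58×10⁴ = 0.311.

A ≈ 0.69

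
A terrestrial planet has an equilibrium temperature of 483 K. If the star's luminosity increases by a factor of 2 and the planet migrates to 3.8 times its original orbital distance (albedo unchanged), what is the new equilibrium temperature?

T_eq ≈ 295 K

T_eq ∝ L^(1/4) · d^(−1/2).
T′ = 483 × 2^(1/4) / 3.8^(1/2) = 295 K.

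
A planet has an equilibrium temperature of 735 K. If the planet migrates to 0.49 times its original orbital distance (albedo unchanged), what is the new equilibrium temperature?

T_eq ≈ 1050 K

T_eq ∝ L^(1/4) · d^(−1/2).
T′ = 735 / 0.49^(1/2) = 1050 K.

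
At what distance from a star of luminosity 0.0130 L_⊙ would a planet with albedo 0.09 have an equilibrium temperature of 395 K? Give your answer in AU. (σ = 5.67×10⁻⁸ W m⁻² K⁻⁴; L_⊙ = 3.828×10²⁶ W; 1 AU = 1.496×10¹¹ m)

L = 0.0130 × 3.828×10²⁶ = 4.98×10²⁴ W.
From T_eq⁴ = L(1−A)/(16πσd²): d = √[L(1−A)/(16πσT_eq⁴)].
d = √[4.98×10²⁴ × 0.91 / (16π × 5.67×10⁻⁸ × (395)⁴)] = 8.08×10⁹ m = 0.0540 AU.

d ≈ 0.0540 AU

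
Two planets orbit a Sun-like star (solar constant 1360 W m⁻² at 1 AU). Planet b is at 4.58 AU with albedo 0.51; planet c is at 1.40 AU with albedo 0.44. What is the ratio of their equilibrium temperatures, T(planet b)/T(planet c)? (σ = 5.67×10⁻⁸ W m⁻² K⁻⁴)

T₁/T₂ ≈ 0.535

T_eq = [S₀(1−A)/(4σd²)]^(1/4), so T ∝ (1−A)^(1/4) / √d.
T₁ = [1360×0.49/(4×5.67×10⁻⁸×4.58²)]^(1/4) = 108.79 K.
T₂ = [1360×0.56/(4×5.67×10⁻⁸×1.40²)]^(1/4) = 203.45 K.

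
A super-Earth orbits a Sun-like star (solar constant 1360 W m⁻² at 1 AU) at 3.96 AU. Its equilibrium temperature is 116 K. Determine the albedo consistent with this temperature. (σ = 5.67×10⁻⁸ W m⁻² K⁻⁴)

Flux at 3.96 AU: S = 1360/3.96² = 86.7 W m⁻².
From T_eq⁴ = S(1−A)/(4σ): 1−A = 4σT_eq⁴/S.
1−A = 4 × 5.67×10⁻⁸ × (116)⁴ / 86.7 = 0.474.

A ≈ 0.53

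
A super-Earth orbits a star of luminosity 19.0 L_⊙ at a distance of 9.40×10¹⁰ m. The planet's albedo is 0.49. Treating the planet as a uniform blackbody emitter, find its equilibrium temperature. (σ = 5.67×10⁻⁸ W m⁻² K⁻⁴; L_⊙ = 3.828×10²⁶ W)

L = 19.0 × 3.828×10²⁶ = 7.27×10²⁷ W.
Flux: S = L/(4πd²) = 7.27×10²⁷/(4π×(9.40×10¹⁰)²) = 6.55×10⁴ W m⁻².
Energy balance: absorbed = emitted ⇒ πR²·S(1−A) = 4πR²·σT_eq⁴, so T_eq⁴ = S(1−A)/(4σ).
T_eq = [6.55×10⁴ × 0.51 / (4 × 5.67×10⁻⁸)]^(1/4) = (1.47×10¹¹)^(1/4) = 620 K.

T_eq ≈ 620 K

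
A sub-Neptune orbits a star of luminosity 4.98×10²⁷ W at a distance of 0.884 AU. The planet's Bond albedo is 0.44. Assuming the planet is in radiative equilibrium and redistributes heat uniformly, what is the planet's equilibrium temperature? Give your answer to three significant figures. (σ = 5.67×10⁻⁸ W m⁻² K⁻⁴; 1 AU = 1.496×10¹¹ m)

d = 0.884 AU = 1.32×10¹¹ m.
Flux: S = L/(4πd²) = 4.98×10²⁷/(4π×(1.32×10¹¹)²) = 2.27×10⁴ W m⁻².
Energy balance: absorbed = emitted ⇒ πR²·S(1−A) = 4πR²·σT_eq⁴, so T_eq⁴ = S(1−A)/(4σ).
T_eq = [2.27×10⁴ × 0.56 / (4 × 5.67×10⁻⁸)]^(1/4) = (5.59×10¹⁰)^(1/4) = 486 K.

T_eq ≈ 486 K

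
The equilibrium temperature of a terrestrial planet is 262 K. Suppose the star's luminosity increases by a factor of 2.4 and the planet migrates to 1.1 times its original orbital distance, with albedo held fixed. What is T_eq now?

T_eq ∝ L^(1/4) · d^(−1/2).
T′ = 262 × 2.4^(1/4) / 1.1^(1/2) = 311 K.

T_eq ≈ 311 K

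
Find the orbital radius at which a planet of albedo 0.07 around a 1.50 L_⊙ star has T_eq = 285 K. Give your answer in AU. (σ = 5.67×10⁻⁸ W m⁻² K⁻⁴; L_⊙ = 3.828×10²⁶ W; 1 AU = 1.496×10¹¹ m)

d ≈ 1.13 AU

L = 1.50 × 3.828×10²⁶ = 5.74×10²⁶ W.
From T_eq⁴ = L(1−A)/(16πσd²): d = √[L(1−A)/(16πσT_eq⁴)].
d = √[5.74×10²⁶ × 0.93 / (16π × 5.67×10⁻⁸ × (285)⁴)] = 1.69×10¹¹ m = 1.13 AU.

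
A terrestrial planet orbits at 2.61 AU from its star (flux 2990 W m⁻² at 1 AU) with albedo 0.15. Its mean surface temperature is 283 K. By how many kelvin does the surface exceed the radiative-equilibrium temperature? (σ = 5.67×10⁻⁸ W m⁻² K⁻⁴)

S = 2990/2.61² = 438.9 W m⁻².
T_eq = [S(1−A)/(4σ)]^(1/4) = [438.9×0.85/(4×5.67×10⁻⁸)]^(1/4) = 201.4 K.
ΔT = T_surf − T_eq = 283 − 201.4.

ΔT ≈ 81.6 K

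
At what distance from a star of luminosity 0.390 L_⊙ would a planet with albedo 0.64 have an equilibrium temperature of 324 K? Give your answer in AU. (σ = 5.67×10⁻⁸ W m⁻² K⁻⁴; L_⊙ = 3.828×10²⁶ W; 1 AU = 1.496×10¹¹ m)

d ≈ 0.277 AU

L = 0.390 × 3.828×10²⁶ = 1.49×10²⁶ W.
From T_eq⁴ = L(1−A)/(16πσd²): d = √[L(1−A)/(16πσT_eq⁴)].
d = √[1.49×10²⁶ × 0.36 / (16π × 5.67×10⁻⁸ × (324)⁴)] = 4.14×10¹⁰ m = 0.277 AU.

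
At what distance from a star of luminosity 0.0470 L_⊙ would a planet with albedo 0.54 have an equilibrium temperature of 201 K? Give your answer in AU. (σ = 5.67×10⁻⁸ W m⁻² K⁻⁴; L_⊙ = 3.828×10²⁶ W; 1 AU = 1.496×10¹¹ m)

d ≈ 0.282 AU

L = 0.0470 × 3.828×10²⁶ = 1.80×10²⁵ W.
From T_eq⁴ = L(1−A)/(16πσd²): d = √[L(1−A)/(16πσT_eq⁴)].
d = √[1.80×10²⁵ × 0.46 / (16π × 5.67×10⁻⁸ × (201)⁴)] = 4.22×10¹⁰ m = 0.282 AU.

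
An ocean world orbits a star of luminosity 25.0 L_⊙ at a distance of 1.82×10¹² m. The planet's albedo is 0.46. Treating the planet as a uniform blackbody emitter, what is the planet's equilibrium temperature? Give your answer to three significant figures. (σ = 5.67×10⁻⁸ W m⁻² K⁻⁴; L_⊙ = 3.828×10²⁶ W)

T_eq ≈ 153 K

L = 25.0 × 3.828×10²⁶ = 9.57×10²⁷ W.
Flux: S = L/(4πd²) = 9.57×10²⁷/(4π×(1.82×10¹²)²) = 230 W m⁻².
Energy balance: absorbed = emitted ⇒ πR²·S(1−A) = 4πR²·σT_eq⁴, so T_eq⁴ = S(1−A)/(4σ).
T_eq = [230 × 0.54 / (4 × 5.67×10⁻⁸)]^(1/4) = (5.47×10⁸)^(1/4) = 153 K.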